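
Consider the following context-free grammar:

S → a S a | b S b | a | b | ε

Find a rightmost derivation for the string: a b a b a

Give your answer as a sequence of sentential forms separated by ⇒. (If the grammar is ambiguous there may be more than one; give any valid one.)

S ⇒ a S a ⇒ a b S b a ⇒ a b a b a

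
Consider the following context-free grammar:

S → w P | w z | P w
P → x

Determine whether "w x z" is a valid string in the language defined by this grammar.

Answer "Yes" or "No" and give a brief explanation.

No - no valid derivation exists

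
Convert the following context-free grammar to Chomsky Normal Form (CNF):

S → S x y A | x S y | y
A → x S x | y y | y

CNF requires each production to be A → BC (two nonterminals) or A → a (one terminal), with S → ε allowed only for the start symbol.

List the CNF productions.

TX → x; TY → y; S → y; A → y; S → S X0; X0 → TX X1; X1 → TY A; S → TX X2; X2 → S TY; A → TX X3; X3 → S TX; A → TY TY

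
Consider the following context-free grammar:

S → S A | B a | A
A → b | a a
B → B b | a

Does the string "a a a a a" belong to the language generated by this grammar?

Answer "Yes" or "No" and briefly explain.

No - no valid derivation exists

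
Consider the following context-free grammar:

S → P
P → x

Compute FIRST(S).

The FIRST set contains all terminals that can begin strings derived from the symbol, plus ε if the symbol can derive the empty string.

We compute FIRST(S) using the standard algorithm.
FIRST(P) = {x}
FIRST(S) = {x}
Therefore, FIRST(S) = {x}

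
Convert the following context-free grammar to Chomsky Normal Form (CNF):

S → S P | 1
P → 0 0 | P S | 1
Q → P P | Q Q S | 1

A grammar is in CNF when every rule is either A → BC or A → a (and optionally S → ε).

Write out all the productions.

S → 1; T0 → 0; P → 1; Q → 1; S → S P; P → T0 T0; P → P S; Q → P P; Q → Q X0; X0 → Q S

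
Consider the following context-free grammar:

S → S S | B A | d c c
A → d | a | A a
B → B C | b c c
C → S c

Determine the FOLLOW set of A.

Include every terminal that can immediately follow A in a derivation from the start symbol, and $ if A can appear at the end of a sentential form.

We compute FOLLOW(A) using the standard algorithm.
FOLLOW(S) starts with {$}.
FIRST(A) = {a, d}
FIRST(B) = {b}
FIRST(C) = {b, d}
FIRST(S) = {b, d}
FOLLOW(A) = {$, a, b, c, d}
FOLLOW(B) = {a, b, d}
FOLLOW(C) = {a, b, d}
FOLLOW(S) = {$, b, c, d}
Therefore, FOLLOW(A) = {$, a, b, c, d}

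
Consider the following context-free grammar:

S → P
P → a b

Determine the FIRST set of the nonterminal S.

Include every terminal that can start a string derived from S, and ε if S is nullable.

We compute FIRST(S) using the standard algorithm.
FIRST(P) = {a}
FIRST(S) = {a}
Therefore, FIRST(S) = {a}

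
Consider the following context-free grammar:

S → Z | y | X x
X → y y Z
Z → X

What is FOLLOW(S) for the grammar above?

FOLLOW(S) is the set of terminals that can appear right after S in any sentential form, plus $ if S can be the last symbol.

We compute FOLLOW(S) using the standard algorithm.
FOLLOW(S) starts with {$}.
FIRST(S) = {y}
FIRST(X) = {y}
FIRST(Z) = {y}
FOLLOW(S) = {$}
FOLLOW(X) = {$, x}
FOLLOW(Z) = {$, x}
Therefore, FOLLOW(S) = {$}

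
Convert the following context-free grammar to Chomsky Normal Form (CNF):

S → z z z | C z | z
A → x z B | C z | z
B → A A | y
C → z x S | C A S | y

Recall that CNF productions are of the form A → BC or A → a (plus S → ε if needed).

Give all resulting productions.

TZ → z; S → z; TX → x; A → z; B → y; C → y; S → TZ X0; X0 → TZ TZ; S → C TZ; A → TX X1; X1 → TZ B; A → C TZ; B → A A; C → TZ X2; X2 → TX S; C → C X3; X3 → A S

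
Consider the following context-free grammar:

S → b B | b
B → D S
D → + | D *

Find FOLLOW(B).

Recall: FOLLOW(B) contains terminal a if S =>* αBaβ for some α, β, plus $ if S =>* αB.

We compute FOLLOW(B) using the standard algorithm.
FOLLOW(S) starts with {$}.
FIRST(B) = {+}
FIRST(D) = {+}
FIRST(S) = {b}
FOLLOW(B) = {$}
FOLLOW(D) = {*, b}
FOLLOW(S) = {$}
Therefore, FOLLOW(B) = {$}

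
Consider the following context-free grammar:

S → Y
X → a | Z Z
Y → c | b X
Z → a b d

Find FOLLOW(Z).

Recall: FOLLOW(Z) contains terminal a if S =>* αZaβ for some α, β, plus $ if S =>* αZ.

We compute FOLLOW(Z) using the standard algorithm.
FOLLOW(S) starts with {$}.
FIRST(S) = {b, c}
FIRST(X) = {a}
FIRST(Y) = {b, c}
FIRST(Z) = {a}
FOLLOW(S) = {$}
FOLLOW(X) = {$}
FOLLOW(Y) = {$}
FOLLOW(Z) = {$, a}
Therefore, FOLLOW(Z) = {$, a}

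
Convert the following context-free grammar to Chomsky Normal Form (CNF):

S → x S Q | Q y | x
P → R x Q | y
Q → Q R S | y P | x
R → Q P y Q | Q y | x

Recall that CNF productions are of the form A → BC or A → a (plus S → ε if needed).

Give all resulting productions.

TX → x; TY → y; S → x; P → y; Q → x; R → x; S → TX X0; X0 → S Q; S → Q TY; P → R X1; X1 → TX Q; Q → Q X2; X2 → R S; Q → TY P; R → Q X3; X3 → P X4; X4 → TY Q; R → Q TY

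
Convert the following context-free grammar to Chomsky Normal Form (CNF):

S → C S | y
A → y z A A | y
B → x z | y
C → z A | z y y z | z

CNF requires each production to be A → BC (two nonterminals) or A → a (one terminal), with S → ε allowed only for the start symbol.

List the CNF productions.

S → y; TY → y; TZ → z; A → y; TX → x; B → y; C → z; S → C S; A → TY X0; X0 → TZ X1; X1 → A A; B → TX TZ; C → TZ A; C → TZ X2; X2 → TY X3; X3 → TY TZ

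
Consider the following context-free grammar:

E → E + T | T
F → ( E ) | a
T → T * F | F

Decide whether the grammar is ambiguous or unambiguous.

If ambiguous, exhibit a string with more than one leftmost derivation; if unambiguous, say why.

Unambiguous - every string in the language has a unique leftmost derivation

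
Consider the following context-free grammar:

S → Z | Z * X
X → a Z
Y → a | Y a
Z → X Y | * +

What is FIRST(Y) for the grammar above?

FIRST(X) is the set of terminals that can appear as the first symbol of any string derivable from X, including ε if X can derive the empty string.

We compute FIRST(Y) using the standard algorithm.
FIRST(S) = {*, a}
FIRST(X) = {a}
FIRST(Y) = {a}
FIRST(Z) = {*, a}
Therefore, FIRST(Y) = {a}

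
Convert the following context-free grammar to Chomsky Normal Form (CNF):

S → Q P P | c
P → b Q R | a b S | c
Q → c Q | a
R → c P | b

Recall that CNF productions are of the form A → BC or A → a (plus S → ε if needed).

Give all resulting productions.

S → c; TB → b; TA → a; P → c; TC → c; Q → a; R → b; S → Q X0; X0 → P P; P → TB X1; X1 → Q R; P → TA X2; X2 → TB S; Q → TC Q; R → TC P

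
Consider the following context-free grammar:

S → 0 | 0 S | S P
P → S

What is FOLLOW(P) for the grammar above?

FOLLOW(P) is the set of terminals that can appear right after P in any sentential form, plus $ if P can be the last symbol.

We compute FOLLOW(P) using the standard algorithm.
FOLLOW(S) starts with {$}.
FIRST(P) = {0}
FIRST(S) = {0}
FOLLOW(P) = {$, 0}
FOLLOW(S) = {$, 0}
Therefore, FOLLOW(P) = {$, 0}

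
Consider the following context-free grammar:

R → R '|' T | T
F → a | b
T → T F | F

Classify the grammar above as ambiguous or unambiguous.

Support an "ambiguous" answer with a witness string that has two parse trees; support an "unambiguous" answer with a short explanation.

Unambiguous - every string in the language has a unique parse tree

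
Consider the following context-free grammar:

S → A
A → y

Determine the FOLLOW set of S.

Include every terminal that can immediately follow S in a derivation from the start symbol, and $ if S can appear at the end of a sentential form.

We compute FOLLOW(S) using the standard algorithm.
FOLLOW(S) starts with {$}.
FIRST(A) = {y}
FIRST(S) = {y}
FOLLOW(A) = {$}
FOLLOW(S) = {$}
Therefore, FOLLOW(S) = {$}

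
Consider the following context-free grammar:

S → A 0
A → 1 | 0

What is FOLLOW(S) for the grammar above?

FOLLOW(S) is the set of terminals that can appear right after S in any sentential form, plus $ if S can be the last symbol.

We compute FOLLOW(S) using the standard algorithm.
FOLLOW(S) starts with {$}.
FIRST(A) = {0, 1}
FIRST(S) = {0, 1}
FOLLOW(A) = {0}
FOLLOW(S) = {$}
Therefore, FOLLOW(S) = {$}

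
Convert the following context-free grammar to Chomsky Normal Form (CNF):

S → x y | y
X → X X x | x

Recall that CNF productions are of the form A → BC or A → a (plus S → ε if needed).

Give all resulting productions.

TX → x; TY → y; S → y; X → x; S → TX TY; X → X X0; X0 → X TX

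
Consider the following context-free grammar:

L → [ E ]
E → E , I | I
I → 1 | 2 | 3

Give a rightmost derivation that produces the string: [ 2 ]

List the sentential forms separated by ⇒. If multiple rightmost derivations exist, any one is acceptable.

L ⇒ [ E ] ⇒ [ I ] ⇒ [ 2 ]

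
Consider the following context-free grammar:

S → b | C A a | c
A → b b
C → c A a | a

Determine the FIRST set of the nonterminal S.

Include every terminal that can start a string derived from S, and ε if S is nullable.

We compute FIRST(S) using the standard algorithm.
FIRST(A) = {b}
FIRST(C) = {a, c}
FIRST(S) = {a, b, c}
Therefore, FIRST(S) = {a, b, c}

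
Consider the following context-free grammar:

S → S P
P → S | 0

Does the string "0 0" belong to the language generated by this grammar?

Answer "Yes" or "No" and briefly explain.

No - no valid derivation exists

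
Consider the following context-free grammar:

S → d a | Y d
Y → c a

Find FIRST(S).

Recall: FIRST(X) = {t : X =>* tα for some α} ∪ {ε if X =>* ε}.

We compute FIRST(S) using the standard algorithm.
FIRST(S) = {c, d}
FIRST(Y) = {c}
Therefore, FIRST(S) = {c, d}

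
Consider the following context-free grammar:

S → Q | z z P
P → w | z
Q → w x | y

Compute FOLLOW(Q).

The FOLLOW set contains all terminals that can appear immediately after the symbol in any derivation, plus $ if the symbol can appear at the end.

We compute FOLLOW(Q) using the standard algorithm.
FOLLOW(S) starts with {$}.
FIRST(P) = {w, z}
FIRST(Q) = {w, y}
FIRST(S) = {w, y, z}
FOLLOW(P) = {$}
FOLLOW(Q) = {$}
FOLLOW(S) = {$}
Therefore, FOLLOW(Q) = {$}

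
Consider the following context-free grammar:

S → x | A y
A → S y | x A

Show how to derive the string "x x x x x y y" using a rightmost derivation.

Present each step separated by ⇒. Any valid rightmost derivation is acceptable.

S ⇒ A y ⇒ x A y ⇒ x x A y ⇒ x x x A y ⇒ x x x x A y ⇒ x x x x S y y ⇒ x x x x x y y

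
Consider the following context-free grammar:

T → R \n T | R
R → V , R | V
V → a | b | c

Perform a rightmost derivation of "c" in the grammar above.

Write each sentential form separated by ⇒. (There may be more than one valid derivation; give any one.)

T ⇒ R ⇒ V ⇒ c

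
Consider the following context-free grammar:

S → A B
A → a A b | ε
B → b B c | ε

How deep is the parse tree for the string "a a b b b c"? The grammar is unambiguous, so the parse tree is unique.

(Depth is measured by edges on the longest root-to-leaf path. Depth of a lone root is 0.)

4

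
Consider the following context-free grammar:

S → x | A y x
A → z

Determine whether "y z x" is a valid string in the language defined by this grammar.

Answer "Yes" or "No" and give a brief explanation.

No - no valid derivation exists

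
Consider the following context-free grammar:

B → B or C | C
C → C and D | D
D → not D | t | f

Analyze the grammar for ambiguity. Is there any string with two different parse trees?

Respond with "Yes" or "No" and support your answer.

No - the grammar is unambiguous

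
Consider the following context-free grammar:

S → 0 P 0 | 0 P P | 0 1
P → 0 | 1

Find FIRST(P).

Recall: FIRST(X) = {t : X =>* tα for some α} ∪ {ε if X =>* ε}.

We compute FIRST(P) using the standard algorithm.
FIRST(P) = {0, 1}
FIRST(S) = {0}
Therefore, FIRST(P) = {0, 1}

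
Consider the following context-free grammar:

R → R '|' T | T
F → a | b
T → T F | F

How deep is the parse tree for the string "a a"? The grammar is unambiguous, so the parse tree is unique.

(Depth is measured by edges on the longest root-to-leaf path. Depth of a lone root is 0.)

4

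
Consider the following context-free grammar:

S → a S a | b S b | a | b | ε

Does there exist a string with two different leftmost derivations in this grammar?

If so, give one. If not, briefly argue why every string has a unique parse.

No - every string in the language has a unique leftmost derivation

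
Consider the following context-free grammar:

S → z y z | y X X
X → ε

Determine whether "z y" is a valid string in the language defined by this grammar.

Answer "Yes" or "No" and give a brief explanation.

No - no valid derivation exists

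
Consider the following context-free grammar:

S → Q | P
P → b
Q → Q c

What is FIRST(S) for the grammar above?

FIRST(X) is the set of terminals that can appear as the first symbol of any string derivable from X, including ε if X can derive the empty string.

We compute FIRST(S) using the standard algorithm.
FIRST(P) = {b}
FIRST(Q) = {}
FIRST(S) = {b}
Therefore, FIRST(S) = {b}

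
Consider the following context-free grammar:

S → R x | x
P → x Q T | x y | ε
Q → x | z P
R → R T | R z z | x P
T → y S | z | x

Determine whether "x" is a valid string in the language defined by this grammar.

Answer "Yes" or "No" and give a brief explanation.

Yes - a valid derivation exists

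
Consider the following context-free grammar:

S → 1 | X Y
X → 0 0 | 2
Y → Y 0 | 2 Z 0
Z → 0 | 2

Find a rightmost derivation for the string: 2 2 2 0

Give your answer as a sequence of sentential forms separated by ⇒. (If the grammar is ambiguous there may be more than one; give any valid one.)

S ⇒ X Y ⇒ X 2 Z 0 ⇒ X 2 2 0 ⇒ 2 2 2 0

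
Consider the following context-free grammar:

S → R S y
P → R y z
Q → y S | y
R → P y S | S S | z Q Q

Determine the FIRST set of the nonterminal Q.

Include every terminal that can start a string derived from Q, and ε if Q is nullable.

We compute FIRST(Q) using the standard algorithm.
FIRST(P) = {z}
FIRST(Q) = {y}
FIRST(R) = {z}
FIRST(S) = {z}
Therefore, FIRST(Q) = {y}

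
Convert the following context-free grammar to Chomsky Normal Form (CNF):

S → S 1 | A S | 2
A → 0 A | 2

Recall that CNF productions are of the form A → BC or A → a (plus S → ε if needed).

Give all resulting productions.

T1 → 1; S → 2; T0 → 0; A → 2; S → S T1; S → A S; A → T0 A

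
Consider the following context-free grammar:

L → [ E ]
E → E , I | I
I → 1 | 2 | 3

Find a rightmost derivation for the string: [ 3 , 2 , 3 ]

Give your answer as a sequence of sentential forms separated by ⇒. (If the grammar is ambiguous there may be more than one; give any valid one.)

L ⇒ [ E ] ⇒ [ E , I ] ⇒ [ E , 3 ] ⇒ [ E , I , 3 ] ⇒ [ E , 2 , 3 ] ⇒ [ I , 2 , 3 ] ⇒ [ 3 , 2 , 3 ]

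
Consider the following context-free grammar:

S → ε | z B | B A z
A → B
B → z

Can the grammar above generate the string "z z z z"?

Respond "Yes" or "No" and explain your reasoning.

No - no valid derivation exists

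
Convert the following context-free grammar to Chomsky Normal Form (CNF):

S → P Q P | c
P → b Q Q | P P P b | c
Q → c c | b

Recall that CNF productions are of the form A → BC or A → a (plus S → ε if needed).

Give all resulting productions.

S → c; TB → b; P → c; TC → c; Q → b; S → P X0; X0 → Q P; P → TB X1; X1 → Q Q; P → P X2; X2 → P X3; X3 → P TB; Q → TC TC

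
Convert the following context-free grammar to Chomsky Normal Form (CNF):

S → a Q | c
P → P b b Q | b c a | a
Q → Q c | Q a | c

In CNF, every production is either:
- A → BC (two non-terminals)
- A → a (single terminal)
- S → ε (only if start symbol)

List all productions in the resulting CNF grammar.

TA → a; S → c; TB → b; TC → c; P → a; Q → c; S → TA Q; P → P X0; X0 → TB X1; X1 → TB Q; P → TB X2; X2 → TC TA; Q → Q TC; Q → Q TA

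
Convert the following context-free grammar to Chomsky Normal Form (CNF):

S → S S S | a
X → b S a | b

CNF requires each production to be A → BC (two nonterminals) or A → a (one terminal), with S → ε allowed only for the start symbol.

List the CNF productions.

S → a; TB → b; TA → a; X → b; S → S X0; X0 → S S; X → TB X1; X1 → S TA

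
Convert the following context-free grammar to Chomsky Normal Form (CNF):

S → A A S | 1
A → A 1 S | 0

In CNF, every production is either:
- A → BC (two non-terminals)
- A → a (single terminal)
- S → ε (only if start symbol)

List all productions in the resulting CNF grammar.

S → 1; T1 → 1; A → 0; S → A X0; X0 → A S; A → A X1; X1 → T1 S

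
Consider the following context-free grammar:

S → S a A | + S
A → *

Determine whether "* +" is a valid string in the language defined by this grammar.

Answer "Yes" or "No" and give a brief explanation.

No - no valid derivation exists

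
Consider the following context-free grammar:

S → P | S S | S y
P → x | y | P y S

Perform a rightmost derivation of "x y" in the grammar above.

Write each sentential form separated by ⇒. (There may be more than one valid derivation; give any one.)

S ⇒ S y ⇒ P y ⇒ x y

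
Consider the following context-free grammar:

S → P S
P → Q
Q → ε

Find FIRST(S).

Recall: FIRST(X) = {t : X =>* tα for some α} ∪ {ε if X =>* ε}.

We compute FIRST(S) using the standard algorithm.
FIRST(P) = {ε}
FIRST(Q) = {ε}
FIRST(S) = {}
Therefore, FIRST(S) = {}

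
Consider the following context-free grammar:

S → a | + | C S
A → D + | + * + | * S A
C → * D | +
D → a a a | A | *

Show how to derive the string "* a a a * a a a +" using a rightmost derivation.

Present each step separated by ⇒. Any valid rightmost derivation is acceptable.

S ⇒ C S ⇒ C C S ⇒ C C + ⇒ C * D + ⇒ C * a a a + ⇒ * D * a a a + ⇒ * a a a * a a a +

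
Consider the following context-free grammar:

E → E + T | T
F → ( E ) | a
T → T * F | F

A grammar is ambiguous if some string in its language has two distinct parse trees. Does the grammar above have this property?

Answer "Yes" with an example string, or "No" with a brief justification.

No - the grammar is unambiguous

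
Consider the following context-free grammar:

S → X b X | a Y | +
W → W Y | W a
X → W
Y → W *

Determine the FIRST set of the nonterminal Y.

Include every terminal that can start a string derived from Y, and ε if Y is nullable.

We compute FIRST(Y) using the standard algorithm.
FIRST(S) = {+, a}
FIRST(W) = {}
FIRST(X) = {}
FIRST(Y) = {}
Therefore, FIRST(Y) = {}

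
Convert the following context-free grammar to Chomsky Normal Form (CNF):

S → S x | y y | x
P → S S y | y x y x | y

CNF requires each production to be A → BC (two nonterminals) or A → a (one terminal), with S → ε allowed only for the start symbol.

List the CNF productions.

TX → x; TY → y; S → x; P → y; S → S TX; S → TY TY; P → S X0; X0 → S TY; P → TY X1; X1 → TX X2; X2 → TY TX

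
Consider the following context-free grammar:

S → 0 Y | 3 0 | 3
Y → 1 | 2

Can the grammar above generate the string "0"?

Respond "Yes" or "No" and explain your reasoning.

No - no valid derivation exists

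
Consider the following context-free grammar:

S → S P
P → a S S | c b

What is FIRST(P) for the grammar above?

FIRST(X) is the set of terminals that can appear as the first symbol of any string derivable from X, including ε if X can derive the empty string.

We compute FIRST(P) using the standard algorithm.
FIRST(P) = {a, c}
FIRST(S) = {}
Therefore, FIRST(P) = {a, c}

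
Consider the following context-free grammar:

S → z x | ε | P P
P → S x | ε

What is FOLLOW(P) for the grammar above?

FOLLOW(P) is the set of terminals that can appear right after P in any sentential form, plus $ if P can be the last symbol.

We compute FOLLOW(P) using the standard algorithm.
FOLLOW(S) starts with {$}.
FIRST(P) = {x, z, ε}
FIRST(S) = {x, z, ε}
FOLLOW(P) = {$, x, z}
FOLLOW(S) = {$, x}
Therefore, FOLLOW(P) = {$, x, z}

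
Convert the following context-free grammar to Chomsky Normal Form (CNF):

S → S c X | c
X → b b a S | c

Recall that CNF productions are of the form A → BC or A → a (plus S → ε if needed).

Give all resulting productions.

TC → c; S → c; TB → b; TA → a; X → c; S → S X0; X0 → TC X; X → TB X1; X1 → TB X2; X2 → TA S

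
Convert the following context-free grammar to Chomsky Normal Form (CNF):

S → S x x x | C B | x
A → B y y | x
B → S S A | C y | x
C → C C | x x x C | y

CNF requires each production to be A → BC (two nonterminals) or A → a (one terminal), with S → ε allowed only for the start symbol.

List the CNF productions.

TX → x; S → x; TY → y; A → x; B → x; C → y; S → S X0; X0 → TX X1; X1 → TX TX; S → C B; A → B X2; X2 → TY TY; B → S X3; X3 → S A; B → C TY; C → C C; C → TX X4; X4 → TX X5; X5 → TX C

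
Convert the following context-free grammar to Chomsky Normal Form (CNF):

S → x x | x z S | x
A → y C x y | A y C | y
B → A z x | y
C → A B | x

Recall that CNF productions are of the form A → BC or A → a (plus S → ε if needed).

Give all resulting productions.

TX → x; TZ → z; S → x; TY → y; A → y; B → y; C → x; S → TX TX; S → TX X0; X0 → TZ S; A → TY X1; X1 → C X2; X2 → TX TY; A → A X3; X3 → TY C; B → A X4; X4 → TZ TX; C → A B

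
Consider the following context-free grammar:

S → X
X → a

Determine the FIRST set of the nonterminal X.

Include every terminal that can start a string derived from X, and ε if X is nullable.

We compute FIRST(X) using the standard algorithm.
FIRST(S) = {a}
FIRST(X) = {a}
Therefore, FIRST(X) = {a}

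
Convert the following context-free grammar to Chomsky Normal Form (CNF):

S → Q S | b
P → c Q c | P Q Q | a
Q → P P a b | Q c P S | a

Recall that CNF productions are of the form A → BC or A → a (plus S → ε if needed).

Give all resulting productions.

S → b; TC → c; P → a; TA → a; TB → b; Q → a; S → Q S; P → TC X0; X0 → Q TC; P → P X1; X1 → Q Q; Q → P X2; X2 → P X3; X3 → TA TB; Q → Q X4; X4 → TC X5; X5 → P S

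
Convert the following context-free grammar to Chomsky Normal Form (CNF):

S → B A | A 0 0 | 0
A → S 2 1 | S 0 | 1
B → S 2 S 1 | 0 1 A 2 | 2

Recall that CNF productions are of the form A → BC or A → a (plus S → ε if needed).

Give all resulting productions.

T0 → 0; S → 0; T2 → 2; T1 → 1; A → 1; B → 2; S → B A; S → A X0; X0 → T0 T0; A → S X1; X1 → T2 T1; A → S T0; B → S X2; X2 → T2 X3; X3 → S T1; B → T0 X4; X4 → T1 X5; X5 → A T2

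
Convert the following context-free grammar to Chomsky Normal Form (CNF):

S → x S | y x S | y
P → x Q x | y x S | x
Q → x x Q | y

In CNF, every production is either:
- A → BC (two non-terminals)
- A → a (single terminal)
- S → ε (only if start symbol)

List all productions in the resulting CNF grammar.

TX → x; TY → y; S → y; P → x; Q → y; S → TX S; S → TY X0; X0 → TX S; P → TX X1; X1 → Q TX; P → TY X2; X2 → TX S; Q → TX X3; X3 → TX Q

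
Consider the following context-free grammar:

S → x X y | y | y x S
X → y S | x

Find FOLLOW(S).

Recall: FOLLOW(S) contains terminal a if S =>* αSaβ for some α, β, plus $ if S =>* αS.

We compute FOLLOW(S) using the standard algorithm.
FOLLOW(S) starts with {$}.
FIRST(S) = {x, y}
FIRST(X) = {x, y}
FOLLOW(S) = {$, y}
FOLLOW(X) = {y}
Therefore, FOLLOW(S) = {$, y}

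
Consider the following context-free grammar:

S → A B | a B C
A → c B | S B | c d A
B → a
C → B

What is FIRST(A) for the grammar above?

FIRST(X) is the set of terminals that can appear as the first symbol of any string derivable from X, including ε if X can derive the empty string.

We compute FIRST(A) using the standard algorithm.
FIRST(A) = {a, c}
FIRST(B) = {a}
FIRST(C) = {a}
FIRST(S) = {a, c}
Therefore, FIRST(A) = {a, c}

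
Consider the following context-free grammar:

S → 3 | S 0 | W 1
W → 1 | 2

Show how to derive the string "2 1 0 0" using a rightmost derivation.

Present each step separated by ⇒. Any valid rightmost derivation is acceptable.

S ⇒ S 0 ⇒ S 0 0 ⇒ W 1 0 0 ⇒ 2 1 0 0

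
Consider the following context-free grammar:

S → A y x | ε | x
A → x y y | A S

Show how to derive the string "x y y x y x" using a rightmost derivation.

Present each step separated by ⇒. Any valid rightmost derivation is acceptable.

S ⇒ A y x ⇒ A S y x ⇒ A x y x ⇒ x y y x y x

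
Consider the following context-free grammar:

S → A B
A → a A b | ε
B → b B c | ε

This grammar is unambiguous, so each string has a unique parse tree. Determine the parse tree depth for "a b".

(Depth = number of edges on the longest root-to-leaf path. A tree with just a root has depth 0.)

3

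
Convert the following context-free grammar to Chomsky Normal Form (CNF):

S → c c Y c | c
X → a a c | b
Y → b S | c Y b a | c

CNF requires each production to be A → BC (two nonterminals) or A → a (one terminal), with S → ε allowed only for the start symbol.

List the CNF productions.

TC → c; S → c; TA → a; X → b; TB → b; Y → c; S → TC X0; X0 → TC X1; X1 → Y TC; X → TA X2; X2 → TA TC; Y → TB S; Y → TC X3; X3 → Y X4; X4 → TB TA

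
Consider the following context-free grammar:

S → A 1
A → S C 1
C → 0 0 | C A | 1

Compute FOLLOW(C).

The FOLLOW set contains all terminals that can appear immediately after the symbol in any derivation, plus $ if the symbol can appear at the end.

We compute FOLLOW(C) using the standard algorithm.
FOLLOW(S) starts with {$}.
FIRST(A) = {}
FIRST(C) = {0, 1}
FIRST(S) = {}
FOLLOW(A) = {1}
FOLLOW(C) = {1}
FOLLOW(S) = {$, 0, 1}
Therefore, FOLLOW(C) = {1}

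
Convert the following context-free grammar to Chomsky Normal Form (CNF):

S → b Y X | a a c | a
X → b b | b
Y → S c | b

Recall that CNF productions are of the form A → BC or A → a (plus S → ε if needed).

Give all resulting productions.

TB → b; TA → a; TC → c; S → a; X → b; Y → b; S → TB X0; X0 → Y X; S → TA X1; X1 → TA TC; X → TB TB; Y → S TC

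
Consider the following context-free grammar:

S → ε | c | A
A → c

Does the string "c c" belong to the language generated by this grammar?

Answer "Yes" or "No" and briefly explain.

No - no valid derivation exists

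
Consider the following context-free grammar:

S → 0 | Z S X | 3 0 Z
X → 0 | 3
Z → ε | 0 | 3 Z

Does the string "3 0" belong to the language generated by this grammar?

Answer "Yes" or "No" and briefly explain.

Yes - a valid derivation exists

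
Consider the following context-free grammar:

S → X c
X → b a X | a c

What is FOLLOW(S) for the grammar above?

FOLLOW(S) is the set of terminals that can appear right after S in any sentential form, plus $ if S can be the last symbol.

We compute FOLLOW(S) using the standard algorithm.
FOLLOW(S) starts with {$}.
FIRST(S) = {a, b}
FIRST(X) = {a, b}
FOLLOW(S) = {$}
FOLLOW(X) = {c}
Therefore, FOLLOW(S) = {$}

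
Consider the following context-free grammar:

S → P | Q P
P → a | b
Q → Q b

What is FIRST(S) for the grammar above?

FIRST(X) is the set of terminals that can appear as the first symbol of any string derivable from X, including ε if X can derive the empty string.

We compute FIRST(S) using the standard algorithm.
FIRST(P) = {a, b}
FIRST(Q) = {}
FIRST(S) = {a, b}
Therefore, FIRST(S) = {a, b}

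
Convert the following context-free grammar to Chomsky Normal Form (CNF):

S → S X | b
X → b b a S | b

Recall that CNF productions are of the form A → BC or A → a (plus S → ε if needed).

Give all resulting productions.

S → b; TB → b; TA → a; X → b; S → S X; X → TB X0; X0 → TB X1; X1 → TA S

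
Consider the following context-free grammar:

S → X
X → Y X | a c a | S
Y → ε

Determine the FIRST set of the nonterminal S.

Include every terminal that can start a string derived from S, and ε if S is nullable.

We compute FIRST(S) using the standard algorithm.
FIRST(S) = {a}
FIRST(X) = {a}
FIRST(Y) = {ε}
Therefore, FIRST(S) = {a}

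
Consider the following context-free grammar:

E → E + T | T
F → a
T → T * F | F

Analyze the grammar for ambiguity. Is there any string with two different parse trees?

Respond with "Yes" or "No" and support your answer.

No - the grammar is unambiguous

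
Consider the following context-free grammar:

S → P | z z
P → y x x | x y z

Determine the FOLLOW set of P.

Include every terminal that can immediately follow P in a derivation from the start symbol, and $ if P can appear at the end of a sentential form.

We compute FOLLOW(P) using the standard algorithm.
FOLLOW(S) starts with {$}.
FIRST(P) = {x, y}
FIRST(S) = {x, y, z}
FOLLOW(P) = {$}
FOLLOW(S) = {$}
Therefore, FOLLOW(P) = {$}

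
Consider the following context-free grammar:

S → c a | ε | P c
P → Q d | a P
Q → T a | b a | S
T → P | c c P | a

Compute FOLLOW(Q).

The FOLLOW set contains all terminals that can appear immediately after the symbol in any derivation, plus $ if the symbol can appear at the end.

We compute FOLLOW(Q) using the standard algorithm.
FOLLOW(S) starts with {$}.
FIRST(P) = {a, b, c, d}
FIRST(Q) = {a, b, c, d, ε}
FIRST(S) = {a, b, c, d, ε}
FIRST(T) = {a, b, c, d}
FOLLOW(P) = {a, c}
FOLLOW(Q) = {d}
FOLLOW(S) = {$, d}
FOLLOW(T) = {a}
Therefore, FOLLOW(Q) = {d}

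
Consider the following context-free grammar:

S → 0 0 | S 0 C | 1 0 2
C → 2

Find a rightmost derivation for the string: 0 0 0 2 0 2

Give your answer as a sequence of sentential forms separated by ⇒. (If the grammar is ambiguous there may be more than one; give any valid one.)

S ⇒ S 0 C ⇒ S 0 2 ⇒ S 0 C 0 2 ⇒ S 0 2 0 2 ⇒ 0 0 0 2 0 2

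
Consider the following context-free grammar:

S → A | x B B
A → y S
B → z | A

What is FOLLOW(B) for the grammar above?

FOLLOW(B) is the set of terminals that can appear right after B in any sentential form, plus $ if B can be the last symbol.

We compute FOLLOW(B) using the standard algorithm.
FOLLOW(S) starts with {$}.
FIRST(A) = {y}
FIRST(B) = {y, z}
FIRST(S) = {x, y}
FOLLOW(A) = {$, y, z}
FOLLOW(B) = {$, y, z}
FOLLOW(S) = {$, y, z}
Therefore, FOLLOW(B) = {$, y, z}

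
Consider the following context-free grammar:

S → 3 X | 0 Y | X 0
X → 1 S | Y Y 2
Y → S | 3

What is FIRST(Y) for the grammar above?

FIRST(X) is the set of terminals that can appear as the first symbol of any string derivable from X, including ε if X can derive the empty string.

We compute FIRST(Y) using the standard algorithm.
FIRST(S) = {0, 1, 3}
FIRST(X) = {0, 1, 3}
FIRST(Y) = {0, 1, 3}
Therefore, FIRST(Y) = {0, 1, 3}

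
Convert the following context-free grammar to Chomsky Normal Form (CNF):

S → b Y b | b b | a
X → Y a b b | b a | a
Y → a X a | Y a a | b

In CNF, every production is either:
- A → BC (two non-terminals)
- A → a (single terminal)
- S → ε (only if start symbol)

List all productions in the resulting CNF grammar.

TB → b; S → a; TA → a; X → a; Y → b; S → TB X0; X0 → Y TB; S → TB TB; X → Y X1; X1 → TA X2; X2 → TB TB; X → TB TA; Y → TA X3; X3 → X TA; Y → Y X4; X4 → TA TA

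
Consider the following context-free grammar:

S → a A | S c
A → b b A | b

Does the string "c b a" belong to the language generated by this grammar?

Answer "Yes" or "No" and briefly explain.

No - no valid derivation exists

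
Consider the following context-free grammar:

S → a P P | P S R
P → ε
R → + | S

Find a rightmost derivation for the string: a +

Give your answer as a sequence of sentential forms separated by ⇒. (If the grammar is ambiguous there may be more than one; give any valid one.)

S ⇒ P S R ⇒ P S + ⇒ P a P P + ⇒ P a P + ⇒ P a + ⇒ a +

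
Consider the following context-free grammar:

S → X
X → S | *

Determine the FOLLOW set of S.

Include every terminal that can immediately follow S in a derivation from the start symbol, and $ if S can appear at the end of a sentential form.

We compute FOLLOW(S) using the standard algorithm.
FOLLOW(S) starts with {$}.
FIRST(S) = {*}
FIRST(X) = {*}
FOLLOW(S) = {$}
FOLLOW(X) = {$}
Therefore, FOLLOW(S) = {$}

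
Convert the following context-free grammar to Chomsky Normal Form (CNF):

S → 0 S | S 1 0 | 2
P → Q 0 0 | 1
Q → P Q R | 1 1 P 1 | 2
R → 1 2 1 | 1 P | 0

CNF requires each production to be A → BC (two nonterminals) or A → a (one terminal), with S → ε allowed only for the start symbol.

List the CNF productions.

T0 → 0; T1 → 1; S → 2; P → 1; Q → 2; T2 → 2; R → 0; S → T0 S; S → S X0; X0 → T1 T0; P → Q X1; X1 → T0 T0; Q → P X2; X2 → Q R; Q → T1 X3; X3 → T1 X4; X4 → P T1; R → T1 X5; X5 → T2 T1; R → T1 P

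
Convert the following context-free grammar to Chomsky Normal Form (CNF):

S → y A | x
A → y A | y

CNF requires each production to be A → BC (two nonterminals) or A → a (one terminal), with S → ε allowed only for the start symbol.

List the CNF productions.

TY → y; S → x; A → y; S → TY A; A → TY A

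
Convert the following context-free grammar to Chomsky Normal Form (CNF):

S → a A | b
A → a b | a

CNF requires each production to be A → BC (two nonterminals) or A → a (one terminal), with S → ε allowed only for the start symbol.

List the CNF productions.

TA → a; S → b; TB → b; A → a; S → TA A; A → TA TB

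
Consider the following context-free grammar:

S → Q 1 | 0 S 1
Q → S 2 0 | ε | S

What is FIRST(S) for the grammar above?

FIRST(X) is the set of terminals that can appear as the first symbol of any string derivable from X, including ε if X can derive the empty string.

We compute FIRST(S) using the standard algorithm.
FIRST(Q) = {0, 1, ε}
FIRST(S) = {0, 1}
Therefore, FIRST(S) = {0, 1}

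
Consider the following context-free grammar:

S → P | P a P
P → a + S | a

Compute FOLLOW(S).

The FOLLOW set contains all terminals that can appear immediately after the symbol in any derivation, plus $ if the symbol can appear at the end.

We compute FOLLOW(S) using the standard algorithm.
FOLLOW(S) starts with {$}.
FIRST(P) = {a}
FIRST(S) = {a}
FOLLOW(P) = {$, a}
FOLLOW(S) = {$, a}
Therefore, FOLLOW(S) = {$, a}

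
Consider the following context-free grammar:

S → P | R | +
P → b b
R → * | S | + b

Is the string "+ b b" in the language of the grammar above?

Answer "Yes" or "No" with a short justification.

No - no valid derivation exists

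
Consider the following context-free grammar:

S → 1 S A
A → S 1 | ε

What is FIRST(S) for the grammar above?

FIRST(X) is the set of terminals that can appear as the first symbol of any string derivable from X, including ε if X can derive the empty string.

We compute FIRST(S) using the standard algorithm.
FIRST(A) = {1, ε}
FIRST(S) = {1}
Therefore, FIRST(S) = {1}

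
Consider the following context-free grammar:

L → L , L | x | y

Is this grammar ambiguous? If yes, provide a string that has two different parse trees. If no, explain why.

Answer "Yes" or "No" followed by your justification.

Yes - the string 'x , y , y , x' has two distinct leftmost derivations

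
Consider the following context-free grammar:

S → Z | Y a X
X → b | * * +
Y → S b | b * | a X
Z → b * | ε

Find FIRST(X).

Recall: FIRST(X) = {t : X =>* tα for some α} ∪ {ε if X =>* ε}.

We compute FIRST(X) using the standard algorithm.
FIRST(S) = {a, b, ε}
FIRST(X) = {*, b}
FIRST(Y) = {a, b}
FIRST(Z) = {b, ε}
Therefore, FIRST(X) = {*, b}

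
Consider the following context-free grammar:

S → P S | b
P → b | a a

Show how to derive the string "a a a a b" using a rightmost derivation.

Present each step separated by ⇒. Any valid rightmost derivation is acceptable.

S ⇒ P S ⇒ P P S ⇒ P P b ⇒ P a a b ⇒ a a a a b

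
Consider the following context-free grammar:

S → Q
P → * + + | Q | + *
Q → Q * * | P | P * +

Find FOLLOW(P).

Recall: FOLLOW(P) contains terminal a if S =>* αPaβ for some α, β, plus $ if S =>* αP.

We compute FOLLOW(P) using the standard algorithm.
FOLLOW(S) starts with {$}.
FIRST(P) = {*, +}
FIRST(Q) = {*, +}
FIRST(S) = {*, +}
FOLLOW(P) = {$, *}
FOLLOW(Q) = {$, *}
FOLLOW(S) = {$}
Therefore, FOLLOW(P) = {$, *}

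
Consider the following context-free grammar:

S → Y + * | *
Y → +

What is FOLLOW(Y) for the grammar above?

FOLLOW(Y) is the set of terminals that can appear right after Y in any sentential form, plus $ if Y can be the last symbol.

We compute FOLLOW(Y) using the standard algorithm.
FOLLOW(S) starts with {$}.
FIRST(S) = {*, +}
FIRST(Y) = {+}
FOLLOW(S) = {$}
FOLLOW(Y) = {+}
Therefore, FOLLOW(Y) = {+}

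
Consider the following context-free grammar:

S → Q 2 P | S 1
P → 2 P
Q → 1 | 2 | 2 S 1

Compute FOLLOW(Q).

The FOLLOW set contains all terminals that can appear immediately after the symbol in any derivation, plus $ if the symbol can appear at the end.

We compute FOLLOW(Q) using the standard algorithm.
FOLLOW(S) starts with {$}.
FIRST(P) = {2}
FIRST(Q) = {1, 2}
FIRST(S) = {1, 2}
FOLLOW(P) = {$, 1}
FOLLOW(Q) = {2}
FOLLOW(S) = {$, 1}
Therefore, FOLLOW(Q) = {2}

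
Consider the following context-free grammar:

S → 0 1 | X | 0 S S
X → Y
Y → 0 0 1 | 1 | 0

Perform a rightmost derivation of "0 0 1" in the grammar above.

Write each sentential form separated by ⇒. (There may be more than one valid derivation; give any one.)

S ⇒ X ⇒ Y ⇒ 0 0 1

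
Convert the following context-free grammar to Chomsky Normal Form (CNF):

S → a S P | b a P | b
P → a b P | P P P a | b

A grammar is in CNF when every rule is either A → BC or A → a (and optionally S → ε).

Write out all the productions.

TA → a; TB → b; S → b; P → b; S → TA X0; X0 → S P; S → TB X1; X1 → TA P; P → TA X2; X2 → TB P; P → P X3; X3 → P X4; X4 → P TA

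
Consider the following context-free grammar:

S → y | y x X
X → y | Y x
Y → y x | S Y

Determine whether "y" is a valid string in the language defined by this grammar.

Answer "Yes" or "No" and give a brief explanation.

Yes - a valid derivation exists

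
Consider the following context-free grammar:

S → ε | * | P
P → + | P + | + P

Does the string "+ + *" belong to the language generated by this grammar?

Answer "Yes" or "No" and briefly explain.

No - no valid derivation exists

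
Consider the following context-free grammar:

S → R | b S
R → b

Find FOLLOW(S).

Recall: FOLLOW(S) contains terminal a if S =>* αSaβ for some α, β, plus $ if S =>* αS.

We compute FOLLOW(S) using the standard algorithm.
FOLLOW(S) starts with {$}.
FIRST(R) = {b}
FIRST(S) = {b}
FOLLOW(R) = {$}
FOLLOW(S) = {$}
Therefore, FOLLOW(S) = {$}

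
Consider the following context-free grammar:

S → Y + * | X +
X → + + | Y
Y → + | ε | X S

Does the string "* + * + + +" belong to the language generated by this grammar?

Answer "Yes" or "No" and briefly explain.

No - no valid derivation exists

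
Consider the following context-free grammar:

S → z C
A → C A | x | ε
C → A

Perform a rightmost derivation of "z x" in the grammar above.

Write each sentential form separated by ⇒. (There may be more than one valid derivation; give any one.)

S ⇒ z C ⇒ z A ⇒ z x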